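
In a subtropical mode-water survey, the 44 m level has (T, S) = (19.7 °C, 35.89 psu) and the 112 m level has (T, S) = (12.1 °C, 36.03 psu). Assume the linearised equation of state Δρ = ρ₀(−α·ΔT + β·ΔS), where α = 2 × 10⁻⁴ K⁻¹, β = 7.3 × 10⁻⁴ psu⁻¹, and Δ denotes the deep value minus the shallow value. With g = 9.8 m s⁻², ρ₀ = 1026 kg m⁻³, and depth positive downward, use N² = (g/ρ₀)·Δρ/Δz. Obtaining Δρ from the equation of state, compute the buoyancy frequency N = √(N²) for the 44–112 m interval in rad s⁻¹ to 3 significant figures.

ΔT = -7.6 K, ΔS = +0.14 psu (deep − shallow).
Δρ/ρ₀ = −αΔT + βΔS = 1.52 × 10⁻³ + 1.022 × 10⁻⁴ = 1.6222 × 10⁻³, so Δρ ≈ 1.664 kg m⁻³.
N² = (g/ρ₀)·Δρ/Δz = g·(Δρ/ρ₀)/Δz = 9.8 × 1.6222 × 10⁻³ / 68 = 2.3379 × 10⁻⁴ s⁻².
N = √(2.3379 × 10⁻⁴) = 0.015290 rad s⁻¹ ≈ 0.0153 rad s⁻¹.

0.0153 rad s⁻¹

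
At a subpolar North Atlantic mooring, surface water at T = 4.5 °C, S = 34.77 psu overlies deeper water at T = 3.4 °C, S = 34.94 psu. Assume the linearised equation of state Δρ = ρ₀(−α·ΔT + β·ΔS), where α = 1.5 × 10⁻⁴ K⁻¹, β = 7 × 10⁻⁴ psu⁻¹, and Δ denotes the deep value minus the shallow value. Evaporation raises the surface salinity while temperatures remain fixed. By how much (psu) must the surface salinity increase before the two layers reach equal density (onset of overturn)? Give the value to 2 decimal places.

0.41 psu

Neutral buoyancy requires −α(T_deep − T_surf) + β(S_deep − S_surf′) = 0.
S_surf′ = S_deep − (α/β)·ΔT = 34.94 − (1.5 × 10⁻⁴/7 × 10⁻⁴)·(-1.1) = 35.1757 psu.
Increase required: 35.1757 − 34.77 = 0.4057 psu.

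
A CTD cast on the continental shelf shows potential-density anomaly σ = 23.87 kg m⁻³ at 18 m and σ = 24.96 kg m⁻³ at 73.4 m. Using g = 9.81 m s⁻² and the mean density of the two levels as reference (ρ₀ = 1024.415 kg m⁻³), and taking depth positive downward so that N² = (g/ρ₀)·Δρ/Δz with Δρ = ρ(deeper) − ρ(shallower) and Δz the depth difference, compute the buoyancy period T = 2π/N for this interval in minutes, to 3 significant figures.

Δρ = 1024.96 − 1023.87 = 1.09 kg m⁻³ over Δz = 73.4 − 18 = 55.4 m.
N² = (9.81/1024.415) × (1.09/55.4) = 1.8841 × 10⁻⁴ s⁻².
N = √(1.8841 × 10⁻⁴) = 0.013726 rad s⁻¹, so T = 2π/N = 457.76 s = 7.6293 min ≈ 7.63 min.

7.63 min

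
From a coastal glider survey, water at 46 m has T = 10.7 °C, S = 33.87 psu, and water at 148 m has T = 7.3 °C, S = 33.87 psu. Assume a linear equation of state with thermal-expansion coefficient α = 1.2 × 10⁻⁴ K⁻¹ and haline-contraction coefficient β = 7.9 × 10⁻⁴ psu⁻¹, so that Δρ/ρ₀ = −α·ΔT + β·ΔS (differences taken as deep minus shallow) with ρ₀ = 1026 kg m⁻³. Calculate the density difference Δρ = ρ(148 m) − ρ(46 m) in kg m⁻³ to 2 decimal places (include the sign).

ΔT = -3.4 K, ΔS = +0.00 psu (deep − shallow).
Δρ/ρ₀ = −(1.2 × 10⁻⁴)(-3.4) + (7.9 × 10⁻⁴)(+0.00) = 4.08 × 10⁻⁴.
Δρ = 1026 × (4.08 × 10⁻⁴) = +0.42 kg m⁻³.
Positive Δρ: denser below, stable.

+0.42 kg m⁻³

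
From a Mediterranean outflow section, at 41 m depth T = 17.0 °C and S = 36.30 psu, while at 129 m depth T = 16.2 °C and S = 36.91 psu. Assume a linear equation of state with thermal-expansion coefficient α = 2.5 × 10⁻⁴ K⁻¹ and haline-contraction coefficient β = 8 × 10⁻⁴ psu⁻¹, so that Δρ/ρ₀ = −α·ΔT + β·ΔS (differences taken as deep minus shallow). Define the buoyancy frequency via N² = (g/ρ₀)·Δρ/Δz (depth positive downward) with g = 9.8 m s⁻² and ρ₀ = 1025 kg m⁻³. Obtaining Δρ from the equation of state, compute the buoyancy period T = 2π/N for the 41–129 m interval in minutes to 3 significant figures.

12.0 min

ΔT = -0.8 K, ΔS = +0.61 psu (deep − shallow).
Δρ/ρ₀ = −αΔT + βΔS = 2.00 × 10⁻⁴ + 4.88 × 10⁻⁴ = 6.88 × 10⁻⁴, so Δρ ≈ 0.7052 kg m⁻³.
N² = (g/ρ₀)·Δρ/Δz = g·(Δρ/ρ₀)/Δz = 9.8 × 6.88 × 10⁻⁴ / 88 = 7.6618 × 10⁻⁵ s⁻².
N = √(7.6618 × 10⁻⁵) = 8.7532 × 10⁻³ rad s⁻¹ → T = 2π/N = 717.82 s = 11.964 min ≈ 12.0 min.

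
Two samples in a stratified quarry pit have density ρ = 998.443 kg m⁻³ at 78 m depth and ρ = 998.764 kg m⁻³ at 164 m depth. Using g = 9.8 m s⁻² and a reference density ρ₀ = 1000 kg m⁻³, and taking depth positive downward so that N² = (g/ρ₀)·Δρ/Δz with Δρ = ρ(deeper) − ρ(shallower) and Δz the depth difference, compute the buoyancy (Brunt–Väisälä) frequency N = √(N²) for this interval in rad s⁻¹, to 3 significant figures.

6.05 × 10⁻³ rad s⁻¹

Δρ = 998.764 − 998.443 = 0.321 kg m⁻³ over Δz = 164 − 78 = 86 m.
N² = (9.8/1000) × (0.321/86) = 3.6579 × 10⁻⁵ s⁻².
N = √(3.6579 × 10⁻⁵) = 6.0481 × 10⁻³ rad s⁻¹ ≈ 6.05 × 10⁻³ rad s⁻¹.
A positive N² confirms static stability across the interval.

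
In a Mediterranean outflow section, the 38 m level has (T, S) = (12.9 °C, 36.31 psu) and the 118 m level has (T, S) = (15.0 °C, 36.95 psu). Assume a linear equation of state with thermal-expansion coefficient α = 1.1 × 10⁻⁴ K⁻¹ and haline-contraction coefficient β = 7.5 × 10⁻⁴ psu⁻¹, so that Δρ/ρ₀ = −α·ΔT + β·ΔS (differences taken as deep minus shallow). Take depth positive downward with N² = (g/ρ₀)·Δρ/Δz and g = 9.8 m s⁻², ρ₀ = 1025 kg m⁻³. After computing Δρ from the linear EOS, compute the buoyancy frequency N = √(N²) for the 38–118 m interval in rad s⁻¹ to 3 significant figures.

ΔT = +2.1 K, ΔS = +0.64 psu (deep − shallow).
Δρ/ρ₀ = −αΔT + βΔS = -2.31 × 10⁻⁴ + 4.80 × 10⁻⁴ = 2.49 × 10⁻⁴, so Δρ ≈ 0.2552 kg m⁻³.
N² = (g/ρ₀)·Δρ/Δz = g·(Δρ/ρ₀)/Δz = 9.8 × 2.49 × 10⁻⁴ / 80 = 3.0503 × 10⁻⁵ s⁻².
N = √(3.0503 × 10⁻⁵) = 5.5230 × 10⁻³ rad s⁻¹ ≈ 5.52 × 10⁻³ rad s⁻¹.

5.52 × 10⁻³ rad s⁻¹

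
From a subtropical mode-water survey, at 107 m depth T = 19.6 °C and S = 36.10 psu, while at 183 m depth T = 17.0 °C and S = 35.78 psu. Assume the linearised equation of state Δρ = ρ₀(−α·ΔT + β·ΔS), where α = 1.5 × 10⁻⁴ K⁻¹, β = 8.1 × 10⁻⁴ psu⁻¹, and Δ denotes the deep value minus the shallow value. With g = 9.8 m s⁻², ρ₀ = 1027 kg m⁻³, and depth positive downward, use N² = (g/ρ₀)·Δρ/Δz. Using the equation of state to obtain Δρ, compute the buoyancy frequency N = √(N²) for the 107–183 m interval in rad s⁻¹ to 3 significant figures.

4.11 × 10⁻³ rad s⁻¹

ΔT = -2.6 K, ΔS = -0.32 psu (deep − shallow).
Δρ/ρ₀ = −αΔT + βΔS = 3.90 × 10⁻⁴ − 2.592 × 10⁻⁴ = 1.308 × 10⁻⁴, so Δρ ≈ 0.1343 kg m⁻³.
N² = (g/ρ₀)·Δρ/Δz = g·(Δρ/ρ₀)/Δz = 9.8 × 1.308 × 10⁻⁴ / 76 = 1.6866 × 10⁻⁵ s⁻².
N = √(1.6866 × 10⁻⁵) = 4.1068 × 10⁻³ rad s⁻¹ ≈ 4.11 × 10⁻³ rad s⁻¹.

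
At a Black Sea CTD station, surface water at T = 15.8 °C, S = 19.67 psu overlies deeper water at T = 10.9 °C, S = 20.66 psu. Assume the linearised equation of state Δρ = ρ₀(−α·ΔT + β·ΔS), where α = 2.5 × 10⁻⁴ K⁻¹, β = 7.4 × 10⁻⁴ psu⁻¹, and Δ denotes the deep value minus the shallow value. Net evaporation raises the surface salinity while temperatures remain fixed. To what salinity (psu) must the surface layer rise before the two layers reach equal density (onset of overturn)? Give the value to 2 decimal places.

Neutral buoyancy requires −α(T_deep − T_surf) + β(S_deep − S_surf′) = 0.
S_surf′ = S_deep − (α/β)·ΔT = 20.66 − (2.5 × 10⁻⁴/7.4 × 10⁻⁴)·(-4.9) = 22.3154 psu.
Increase required: 22.3154 − 19.67 = 2.6454 psu.

22.32 psu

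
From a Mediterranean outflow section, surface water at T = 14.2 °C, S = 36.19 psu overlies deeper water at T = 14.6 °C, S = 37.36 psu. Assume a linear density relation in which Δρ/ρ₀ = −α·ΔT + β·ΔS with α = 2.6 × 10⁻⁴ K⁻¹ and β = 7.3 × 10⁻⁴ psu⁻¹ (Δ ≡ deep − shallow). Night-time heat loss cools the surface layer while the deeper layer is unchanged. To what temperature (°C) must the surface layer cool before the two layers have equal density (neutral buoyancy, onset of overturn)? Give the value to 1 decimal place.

11.3 °C

Neutral buoyancy requires Δρ = 0, i.e. −α(T_deep − T_surf′) + β(S_deep − S_surf) = 0.
T_surf′ = T_deep − (β/α)·ΔS = 14.6 − (7.3 × 10⁻⁴/2.6 × 10⁻⁴)·(+1.17) = 11.315 °C.
Cooling required: 14.2 − (11.315) = 2.885 °C.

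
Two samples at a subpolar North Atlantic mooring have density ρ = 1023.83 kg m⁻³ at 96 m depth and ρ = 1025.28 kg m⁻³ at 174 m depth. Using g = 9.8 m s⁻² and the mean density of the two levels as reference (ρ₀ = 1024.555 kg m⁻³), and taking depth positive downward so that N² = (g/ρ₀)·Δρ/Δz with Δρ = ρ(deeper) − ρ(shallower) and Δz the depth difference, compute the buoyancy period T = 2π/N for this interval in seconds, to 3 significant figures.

Δρ = 1025.28 − 1023.83 = 1.45 kg m⁻³ over Δz = 174 − 96 = 78 m.
N² = (9.8/1024.555) × (1.45/78) = 1.7781 × 10⁻⁴ s⁻².
N = √(1.7781 × 10⁻⁴) = 0.013335 rad s⁻¹, so T = 2π/N = 471.18 s ≈ 471 s.
A positive N² confirms static stability across the interval.

471 s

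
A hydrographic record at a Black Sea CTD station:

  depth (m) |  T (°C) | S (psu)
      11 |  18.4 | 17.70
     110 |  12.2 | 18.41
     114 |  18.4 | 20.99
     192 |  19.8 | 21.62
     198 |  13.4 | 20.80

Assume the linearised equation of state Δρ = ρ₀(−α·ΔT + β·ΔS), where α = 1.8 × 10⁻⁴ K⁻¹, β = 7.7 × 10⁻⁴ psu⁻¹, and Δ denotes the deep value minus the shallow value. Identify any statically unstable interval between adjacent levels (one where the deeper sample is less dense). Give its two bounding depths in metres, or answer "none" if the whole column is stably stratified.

Evaluate Δρ/ρ₀ = −αΔT + βΔS across each adjacent pair:
  11–110 m: −αΔT+βΔS = −(1.8 × 10⁻⁴)(-6.2)+(7.7 × 10⁻⁴)(+0.71) = 1.7 × 10⁻³ → stable
  110–114 m: −αΔT+βΔS = −(1.8 × 10⁻⁴)(+6.2)+(7.7 × 10⁻⁴)(+2.58) = 8.7 × 10⁻⁴ → stable
  114–192 m: −αΔT+βΔS = −(1.8 × 10⁻⁴)(+1.4)+(7.7 × 10⁻⁴)(+0.63) = 2.3 × 10⁻⁴ → stable
  192–198 m: −αΔT+βΔS = −(1.8 × 10⁻⁴)(-6.4)+(7.7 × 10⁻⁴)(-0.82) = 5.2 × 10⁻⁴ → stable
Every interval has Δρ > 0: the column is stably stratified throughout.

none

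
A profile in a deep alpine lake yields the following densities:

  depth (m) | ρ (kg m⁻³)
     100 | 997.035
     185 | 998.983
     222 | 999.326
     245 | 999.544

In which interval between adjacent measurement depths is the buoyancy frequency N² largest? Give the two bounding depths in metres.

100–185 m

Compute the density gradient over each adjacent pair:
  100–185 m: Δρ/Δz = 1.948/85 = 0.023 kg m⁻⁴
  185–222 m: Δρ/Δz = 0.343/37 = 9.3 × 10⁻³ kg m⁻⁴
  222–245 m: Δρ/Δz = 0.218/23 = 9.5 × 10⁻³ kg m⁻⁴
The largest gradient is in the 100–185 m interval — the pycnocline.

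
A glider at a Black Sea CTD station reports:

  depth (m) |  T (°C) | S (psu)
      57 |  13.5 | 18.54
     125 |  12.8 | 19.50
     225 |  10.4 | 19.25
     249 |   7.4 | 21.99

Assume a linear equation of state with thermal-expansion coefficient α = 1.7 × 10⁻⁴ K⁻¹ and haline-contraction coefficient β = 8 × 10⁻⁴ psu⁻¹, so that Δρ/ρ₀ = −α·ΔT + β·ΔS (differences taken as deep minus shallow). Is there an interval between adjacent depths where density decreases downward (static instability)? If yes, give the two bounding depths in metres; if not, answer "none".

none

Evaluate Δρ/ρ₀ = −αΔT + βΔS across each adjacent pair:
  57–125 m: −αΔT+βΔS = −(1.7 × 10⁻⁴)(-0.7)+(8 × 10⁻⁴)(+0.96) = 8.9 × 10⁻⁴ → stable
  125–225 m: −αΔT+βΔS = −(1.7 × 10⁻⁴)(-2.4)+(8 × 10⁻⁴)(-0.25) = 2.1 × 10⁻⁴ → stable
  225–249 m: −αΔT+βΔS = −(1.7 × 10⁻⁴)(-3.0)+(8 × 10⁻⁴)(+2.74) = 2.7 × 10⁻³ → stable
Every interval has Δρ > 0: the column is stably stratified throughout.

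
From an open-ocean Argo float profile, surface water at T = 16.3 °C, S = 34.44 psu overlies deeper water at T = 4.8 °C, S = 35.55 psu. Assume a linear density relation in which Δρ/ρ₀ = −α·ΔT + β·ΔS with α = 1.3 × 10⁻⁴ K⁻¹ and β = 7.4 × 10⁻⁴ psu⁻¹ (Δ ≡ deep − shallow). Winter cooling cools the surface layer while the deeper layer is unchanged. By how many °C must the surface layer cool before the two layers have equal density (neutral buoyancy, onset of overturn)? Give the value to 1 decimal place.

Neutral buoyancy requires Δρ = 0, i.e. −α(T_deep − T_surf′) + β(S_deep − S_surf) = 0.
T_surf′ = T_deep − (β/α)·ΔS = 4.8 − (7.4 × 10⁻⁴/1.3 × 10⁻⁴)·(+1.11) = -1.518 °C.
Cooling required: 16.3 − (-1.518) = 17.818 °C.

17.8 °C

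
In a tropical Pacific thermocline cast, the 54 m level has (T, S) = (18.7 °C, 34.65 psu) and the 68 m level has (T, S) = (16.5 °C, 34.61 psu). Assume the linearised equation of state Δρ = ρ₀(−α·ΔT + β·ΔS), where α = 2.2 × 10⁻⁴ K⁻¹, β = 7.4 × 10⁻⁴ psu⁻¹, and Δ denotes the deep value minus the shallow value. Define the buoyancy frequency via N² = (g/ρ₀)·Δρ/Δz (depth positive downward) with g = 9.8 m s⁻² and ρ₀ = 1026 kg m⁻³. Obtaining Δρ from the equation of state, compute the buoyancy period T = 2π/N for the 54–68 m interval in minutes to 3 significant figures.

ΔT = -2.2 K, ΔS = -0.04 psu (deep − shallow).
Δρ/ρ₀ = −αΔT + βΔS = 4.84 × 10⁻⁴ − 2.96 × 10⁻⁵ = 4.544 × 10⁻⁴, so Δρ ≈ 0.4662 kg m⁻³.
N² = (g/ρ₀)·Δρ/Δz = g·(Δρ/ρ₀)/Δz = 9.8 × 4.544 × 10⁻⁴ / 14 = 3.1808 × 10⁻⁴ s⁻².
N = √(3.1808 × 10⁻⁴) = 0.017835 rad s⁻¹ → T = 2π/N = 352.30 s = 5.8717 min ≈ 5.87 min.

5.87 min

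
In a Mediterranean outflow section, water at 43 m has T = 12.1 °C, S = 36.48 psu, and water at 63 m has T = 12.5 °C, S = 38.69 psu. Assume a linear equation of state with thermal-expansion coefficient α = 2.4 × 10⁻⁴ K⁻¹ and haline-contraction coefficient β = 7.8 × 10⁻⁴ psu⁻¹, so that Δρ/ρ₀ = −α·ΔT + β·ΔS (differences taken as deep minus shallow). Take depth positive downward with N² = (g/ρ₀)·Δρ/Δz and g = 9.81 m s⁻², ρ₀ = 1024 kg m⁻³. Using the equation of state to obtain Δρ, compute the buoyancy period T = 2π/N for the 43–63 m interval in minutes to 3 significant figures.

ΔT = +0.4 K, ΔS = +2.21 psu (deep − shallow).
Δρ/ρ₀ = −αΔT + βΔS = -9.60 × 10⁻⁵ + 1.7238 × 10⁻³ = 1.6278 × 10⁻³, so Δρ ≈ 1.667 kg m⁻³.
N² = (g/ρ₀)·Δρ/Δz = g·(Δρ/ρ₀)/Δz = 9.81 × 1.6278 × 10⁻³ / 20 = 7.9844 × 10⁻⁴ s⁻².
N = √(7.9844 × 10⁻⁴) = 0.028257 rad s⁻¹ → T = 2π/N = 222.36 s = 3.7060 min ≈ 3.71 min.

3.71 min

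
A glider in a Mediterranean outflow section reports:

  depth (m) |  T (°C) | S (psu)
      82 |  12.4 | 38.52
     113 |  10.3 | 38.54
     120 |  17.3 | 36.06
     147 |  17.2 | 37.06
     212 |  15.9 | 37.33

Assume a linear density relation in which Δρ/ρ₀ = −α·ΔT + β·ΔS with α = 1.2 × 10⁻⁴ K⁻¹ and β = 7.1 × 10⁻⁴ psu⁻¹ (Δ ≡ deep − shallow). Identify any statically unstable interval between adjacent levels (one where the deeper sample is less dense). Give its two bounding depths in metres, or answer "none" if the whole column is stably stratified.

Evaluate Δρ/ρ₀ = −αΔT + βΔS across each adjacent pair:
  82–113 m: −αΔT+βΔS = −(1.2 × 10⁻⁴)(-2.1)+(7.1 × 10⁻⁴)(+0.02) = 2.7 × 10⁻⁴ → stable
  113–120 m: −αΔT+βΔS = −(1.2 × 10⁻⁴)(+7.0)+(7.1 × 10⁻⁴)(-2.48) = -2.6 × 10⁻³ → UNSTABLE
  120–147 m: −αΔT+βΔS = −(1.2 × 10⁻⁴)(-0.1)+(7.1 × 10⁻⁴)(+1.00) = 7.2 × 10⁻⁴ → stable
  147–212 m: −αΔT+βΔS = −(1.2 × 10⁻⁴)(-1.3)+(7.1 × 10⁻⁴)(+0.27) = 3.5 × 10⁻⁴ → stable
The 113–120 m interval has Δρ < 0: lighter water underlies denser water.

113–120 m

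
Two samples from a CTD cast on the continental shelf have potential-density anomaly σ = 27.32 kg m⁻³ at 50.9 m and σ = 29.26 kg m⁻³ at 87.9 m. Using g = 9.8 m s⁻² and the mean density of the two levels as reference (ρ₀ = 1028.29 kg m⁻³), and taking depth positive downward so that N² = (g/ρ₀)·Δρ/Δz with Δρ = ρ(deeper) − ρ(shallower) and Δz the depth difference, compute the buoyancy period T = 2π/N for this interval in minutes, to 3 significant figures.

Δρ = 1029.26 − 1027.32 = 1.94 kg m⁻³ over Δz = 87.9 − 50.9 = 37 m.
N² = (9.8/1028.29) × (1.94/37) = 4.9970 × 10⁻⁴ s⁻².
N = √(4.9970 × 10⁻⁴) = 0.022354 rad s⁻¹, so T = 2π/N = 281.08 s = 4.6847 min ≈ 4.68 min.

4.68 min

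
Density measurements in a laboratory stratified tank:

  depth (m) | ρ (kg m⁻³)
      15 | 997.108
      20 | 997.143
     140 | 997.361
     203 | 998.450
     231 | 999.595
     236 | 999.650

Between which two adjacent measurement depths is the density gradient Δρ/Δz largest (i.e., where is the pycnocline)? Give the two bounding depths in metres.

203–231 m

Compute the density gradient over each adjacent pair:
  15–20 m: Δρ/Δz = 0.035/5 = 7.0 × 10⁻³ kg m⁻⁴
  20–140 m: Δρ/Δz = 0.218/120 = 1.8 × 10⁻³ kg m⁻⁴
  140–203 m: Δρ/Δz = 1.089/63 = 0.017 kg m⁻⁴
  203–231 m: Δρ/Δz = 1.145/28 = 0.041 kg m⁻⁴
  231–236 m: Δρ/Δz = 0.055/5 = 0.011 kg m⁻⁴
The largest gradient is in the 203–231 m interval — the pycnocline.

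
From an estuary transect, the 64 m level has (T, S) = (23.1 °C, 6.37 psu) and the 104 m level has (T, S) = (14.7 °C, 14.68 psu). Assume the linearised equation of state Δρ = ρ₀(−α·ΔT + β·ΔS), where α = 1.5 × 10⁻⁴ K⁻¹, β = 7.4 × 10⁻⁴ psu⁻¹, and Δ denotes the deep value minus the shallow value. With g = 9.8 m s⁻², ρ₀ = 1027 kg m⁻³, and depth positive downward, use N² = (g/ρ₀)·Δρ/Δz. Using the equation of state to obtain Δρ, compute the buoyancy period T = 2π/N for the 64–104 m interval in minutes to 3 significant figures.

ΔT = -8.4 K, ΔS = +8.31 psu (deep − shallow).
Δρ/ρ₀ = −αΔT + βΔS = 1.26 × 10⁻³ + 6.1494 × 10⁻³ = 7.4094 × 10⁻³, so Δρ ≈ 7.609 kg m⁻³.
N² = (g/ρ₀)·Δρ/Δz = g·(Δρ/ρ₀)/Δz = 9.8 × 7.4094 × 10⁻³ / 40 = 1.8153 × 10⁻³ s⁻².
N = √(1.8153 × 10⁻³) = 0.042606 rad s⁻¹ → T = 2π/N = 147.47 s = 2.4578 min ≈ 2.46 min.

2.46 min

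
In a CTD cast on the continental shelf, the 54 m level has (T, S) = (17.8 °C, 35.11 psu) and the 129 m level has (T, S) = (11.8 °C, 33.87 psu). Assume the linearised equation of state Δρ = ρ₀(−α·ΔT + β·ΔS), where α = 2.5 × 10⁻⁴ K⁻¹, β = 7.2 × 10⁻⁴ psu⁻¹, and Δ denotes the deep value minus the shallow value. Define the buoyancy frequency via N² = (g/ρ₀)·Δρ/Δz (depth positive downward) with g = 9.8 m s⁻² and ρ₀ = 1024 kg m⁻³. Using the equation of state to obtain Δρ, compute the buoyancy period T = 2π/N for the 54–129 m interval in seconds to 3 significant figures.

705 s

ΔT = -6.0 K, ΔS = -1.24 psu (deep − shallow).
Δρ/ρ₀ = −αΔT + βΔS = 1.50 × 10⁻³ − 8.928 × 10⁻⁴ = 6.072 × 10⁻⁴, so Δρ ≈ 0.6218 kg m⁻³.
N² = (g/ρ₀)·Δρ/Δz = g·(Δρ/ρ₀)/Δz = 9.8 × 6.072 × 10⁻⁴ / 75 = 7.9341 × 10⁻⁵ s⁻².
N = √(7.9341 × 10⁻⁵) = 8.9074 × 10⁻³ rad s⁻¹ → T = 2π/N = 705.39 s ≈ 705 s.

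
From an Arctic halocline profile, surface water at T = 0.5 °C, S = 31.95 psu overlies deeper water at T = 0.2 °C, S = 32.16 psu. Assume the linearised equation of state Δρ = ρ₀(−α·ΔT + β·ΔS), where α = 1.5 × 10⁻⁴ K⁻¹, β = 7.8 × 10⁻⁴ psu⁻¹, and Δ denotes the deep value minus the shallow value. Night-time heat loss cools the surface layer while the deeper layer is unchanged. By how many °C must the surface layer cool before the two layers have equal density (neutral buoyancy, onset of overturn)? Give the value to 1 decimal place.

Neutral buoyancy requires Δρ = 0, i.e. −α(T_deep − T_surf′) + β(S_deep − S_surf) = 0.
T_surf′ = T_deep − (β/α)·ΔS = 0.2 − (7.8 × 10⁻⁴/1.5 × 10⁻⁴)·(+0.21) = -0.892 °C.
Cooling required: 0.5 − (-0.892) = 1.392 °C.

1.4 °C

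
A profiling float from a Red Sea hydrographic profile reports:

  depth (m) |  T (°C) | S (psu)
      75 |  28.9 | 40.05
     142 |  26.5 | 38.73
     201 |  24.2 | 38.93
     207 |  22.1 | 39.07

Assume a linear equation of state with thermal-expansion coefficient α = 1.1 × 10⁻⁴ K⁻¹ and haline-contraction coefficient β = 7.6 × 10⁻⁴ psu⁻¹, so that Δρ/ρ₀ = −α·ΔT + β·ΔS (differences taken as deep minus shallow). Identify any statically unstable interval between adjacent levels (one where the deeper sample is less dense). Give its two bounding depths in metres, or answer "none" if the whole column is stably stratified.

75–142 m

Evaluate Δρ/ρ₀ = −αΔT + βΔS across each adjacent pair:
  75–142 m: −αΔT+βΔS = −(1.1 × 10⁻⁴)(-2.4)+(7.6 × 10⁻⁴)(-1.32) = -7.4 × 10⁻⁴ → UNSTABLE
  142–201 m: −αΔT+βΔS = −(1.1 × 10⁻⁴)(-2.3)+(7.6 × 10⁻⁴)(+0.20) = 4.0 × 10⁻⁴ → stable
  201–207 m: −αΔT+βΔS = −(1.1 × 10⁻⁴)(-2.1)+(7.6 × 10⁻⁴)(+0.14) = 3.4 × 10⁻⁴ → stable
The 75–142 m interval has Δρ < 0: lighter water underlies denser water.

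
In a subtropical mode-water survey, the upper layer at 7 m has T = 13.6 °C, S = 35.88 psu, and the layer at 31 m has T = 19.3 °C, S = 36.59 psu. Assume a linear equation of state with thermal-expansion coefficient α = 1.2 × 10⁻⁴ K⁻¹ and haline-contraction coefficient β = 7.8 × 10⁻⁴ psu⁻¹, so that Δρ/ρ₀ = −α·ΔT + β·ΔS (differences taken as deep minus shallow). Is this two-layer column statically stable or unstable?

ΔT = 19.3 − 13.6 = +5.7 K and ΔS = 36.59 − 35.88 = +0.71 psu (deep − shallow).
−αΔT = -6.84 × 10⁻⁴; βΔS = 5.538 × 10⁻⁴; sum Δρ/ρ₀ = -1.302 × 10⁻⁴.
Δρ/ρ₀ < 0, so Δρ < 0: deeper water is lighter → statically unstable; the column would overturn.

unstable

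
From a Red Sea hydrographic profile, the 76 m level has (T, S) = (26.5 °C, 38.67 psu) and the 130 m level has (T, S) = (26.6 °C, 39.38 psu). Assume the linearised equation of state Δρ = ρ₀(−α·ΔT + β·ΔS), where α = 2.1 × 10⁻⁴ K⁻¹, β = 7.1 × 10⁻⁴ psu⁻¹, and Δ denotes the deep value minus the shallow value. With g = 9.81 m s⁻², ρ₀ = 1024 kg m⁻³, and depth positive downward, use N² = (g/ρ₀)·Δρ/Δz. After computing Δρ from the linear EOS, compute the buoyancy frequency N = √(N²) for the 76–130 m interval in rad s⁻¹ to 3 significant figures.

ΔT = +0.1 K, ΔS = +0.71 psu (deep − shallow).
Δρ/ρ₀ = −αΔT + βΔS = -2.10 × 10⁻⁵ + 5.041 × 10⁻⁴ = 4.831 × 10⁻⁴, so Δρ ≈ 0.4947 kg m⁻³.
N² = (g/ρ₀)·Δρ/Δz = g·(Δρ/ρ₀)/Δz = 9.81 × 4.831 × 10⁻⁴ / 54 = 8.7763 × 10⁻⁵ s⁻².
N = √(8.7763 × 10⁻⁵) = 9.3682 × 10⁻³ rad s⁻¹ ≈ 9.37 × 10⁻³ rad s⁻¹.

9.37 × 10⁻³ rad s⁻¹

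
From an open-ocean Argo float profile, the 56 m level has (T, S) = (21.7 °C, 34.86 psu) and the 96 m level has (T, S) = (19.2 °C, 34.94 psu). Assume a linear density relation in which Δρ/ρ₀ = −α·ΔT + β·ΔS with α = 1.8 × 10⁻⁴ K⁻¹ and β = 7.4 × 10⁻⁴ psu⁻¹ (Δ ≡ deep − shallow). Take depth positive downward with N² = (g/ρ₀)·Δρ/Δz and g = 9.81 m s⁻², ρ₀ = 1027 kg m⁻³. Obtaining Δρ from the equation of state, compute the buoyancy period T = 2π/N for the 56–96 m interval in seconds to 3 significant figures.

562 s

ΔT = -2.5 K, ΔS = +0.08 psu (deep − shallow).
Δρ/ρ₀ = −αΔT + βΔS = 4.50 × 10⁻⁴ + 5.92 × 10⁻⁵ = 5.092 × 10⁻⁴, so Δρ ≈ 0.5229 kg m⁻³.
N² = (g/ρ₀)·Δρ/Δz = g·(Δρ/ρ₀)/Δz = 9.81 × 5.092 × 10⁻⁴ / 40 = 1.2488 × 10⁻⁴ s⁻².
N = √(1.2488 × 10⁻⁴) = 0.011175 rad s⁻¹ → T = 2π/N = 562.25 s ≈ 562 s.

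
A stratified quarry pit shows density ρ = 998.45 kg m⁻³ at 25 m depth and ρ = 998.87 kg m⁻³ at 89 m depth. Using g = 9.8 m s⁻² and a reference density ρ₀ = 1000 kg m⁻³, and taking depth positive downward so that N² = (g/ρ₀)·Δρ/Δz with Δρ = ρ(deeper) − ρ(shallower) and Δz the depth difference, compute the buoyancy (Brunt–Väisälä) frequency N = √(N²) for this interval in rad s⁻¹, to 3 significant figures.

Δρ = 998.87 − 998.45 = 0.42 kg m⁻³ over Δz = 89 − 25 = 64 m.
N² = (9.8/1000) × (0.42/64) = 6.4313 × 10⁻⁵ s⁻².
N = √(6.4313 × 10⁻⁵) = 8.0195 × 10⁻³ rad s⁻¹ ≈ 8.02 × 10⁻³ rad s⁻¹.
Since Δρ > 0 the layer is stably stratified.

8.02 × 10⁻³ rad s⁻¹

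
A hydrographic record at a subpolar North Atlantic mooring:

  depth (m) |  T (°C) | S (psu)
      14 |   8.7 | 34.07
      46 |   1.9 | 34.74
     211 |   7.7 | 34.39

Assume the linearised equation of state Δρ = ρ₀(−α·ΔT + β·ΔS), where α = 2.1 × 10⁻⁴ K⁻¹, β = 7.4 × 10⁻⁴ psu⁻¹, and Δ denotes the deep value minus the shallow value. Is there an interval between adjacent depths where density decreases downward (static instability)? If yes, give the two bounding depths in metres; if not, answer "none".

46–211 m

Evaluate Δρ/ρ₀ = −αΔT + βΔS across each adjacent pair:
  14–46 m: −αΔT+βΔS = −(2.1 × 10⁻⁴)(-6.8)+(7.4 × 10⁻⁴)(+0.67) = 1.9 × 10⁻³ → stable
  46–211 m: −αΔT+βΔS = −(2.1 × 10⁻⁴)(+5.8)+(7.4 × 10⁻⁴)(-0.35) = -1.5 × 10⁻³ → UNSTABLE
The 46–211 m interval has Δρ < 0: lighter water underlies denser water.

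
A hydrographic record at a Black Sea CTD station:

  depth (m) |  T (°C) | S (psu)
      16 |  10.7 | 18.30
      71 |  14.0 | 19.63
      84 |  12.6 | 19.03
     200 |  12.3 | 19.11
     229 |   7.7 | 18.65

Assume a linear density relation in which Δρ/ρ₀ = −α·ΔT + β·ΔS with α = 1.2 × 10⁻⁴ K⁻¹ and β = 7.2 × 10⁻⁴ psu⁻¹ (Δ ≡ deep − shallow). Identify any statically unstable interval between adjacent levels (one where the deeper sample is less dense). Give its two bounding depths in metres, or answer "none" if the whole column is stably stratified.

Evaluate Δρ/ρ₀ = −αΔT + βΔS across each adjacent pair:
  16–71 m: −αΔT+βΔS = −(1.2 × 10⁻⁴)(+3.3)+(7.2 × 10⁻⁴)(+1.33) = 5.6 × 10⁻⁴ → stable
  71–84 m: −αΔT+βΔS = −(1.2 × 10⁻⁴)(-1.4)+(7.2 × 10⁻⁴)(-0.60) = -2.6 × 10⁻⁴ → UNSTABLE
  84–200 m: −αΔT+βΔS = −(1.2 × 10⁻⁴)(-0.3)+(7.2 × 10⁻⁴)(+0.08) = 9.4 × 10⁻⁵ → stable
  200–229 m: −αΔT+βΔS = −(1.2 × 10⁻⁴)(-4.6)+(7.2 × 10⁻⁴)(-0.46) = 2.2 × 10⁻⁴ → stable
The 71–84 m interval has Δρ < 0: lighter water underlies denser water.

71–84 m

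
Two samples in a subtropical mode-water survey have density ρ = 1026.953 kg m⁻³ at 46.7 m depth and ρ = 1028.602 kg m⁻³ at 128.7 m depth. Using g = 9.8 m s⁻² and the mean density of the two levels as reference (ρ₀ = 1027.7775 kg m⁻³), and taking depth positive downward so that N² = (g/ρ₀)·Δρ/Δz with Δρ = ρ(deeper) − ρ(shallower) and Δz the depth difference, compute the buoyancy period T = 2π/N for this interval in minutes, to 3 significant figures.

7.56 min

Δρ = 1028.602 − 1026.953 = 1.649 kg m⁻³ over Δz = 128.7 − 46.7 = 82 m.
N² = (9.8/1027.7775) × (1.649/82) = 1.9175 × 10⁻⁴ s⁻².
N = √(1.9175 × 10⁻⁴) = 0.013847 rad s⁻¹, so T = 2π/N = 453.76 s = 7.5627 min ≈ 7.56 min.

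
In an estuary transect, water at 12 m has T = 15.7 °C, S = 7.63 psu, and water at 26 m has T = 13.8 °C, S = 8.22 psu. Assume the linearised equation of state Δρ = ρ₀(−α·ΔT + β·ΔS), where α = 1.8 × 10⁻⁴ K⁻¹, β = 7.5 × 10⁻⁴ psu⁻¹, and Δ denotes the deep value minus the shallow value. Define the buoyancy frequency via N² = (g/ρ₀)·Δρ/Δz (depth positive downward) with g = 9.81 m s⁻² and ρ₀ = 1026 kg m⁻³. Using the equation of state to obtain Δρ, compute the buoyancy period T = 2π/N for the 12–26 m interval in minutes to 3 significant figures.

4.47 min

ΔT = -1.9 K, ΔS = +0.59 psu (deep − shallow).
Δρ/ρ₀ = −αΔT + βΔS = 3.42 × 10⁻⁴ + 4.425 × 10⁻⁴ = 7.845 × 10⁻⁴, so Δρ ≈ 0.8049 kg m⁻³.
N² = (g/ρ₀)·Δρ/Δz = g·(Δρ/ρ₀)/Δz = 9.81 × 7.845 × 10⁻⁴ / 14 = 5.4971 × 10⁻⁴ s⁻².
N = √(5.4971 × 10⁻⁴) = 0.023446 rad s⁻¹ → T = 2π/N = 267.99 s = 4.4665 min ≈ 4.47 min.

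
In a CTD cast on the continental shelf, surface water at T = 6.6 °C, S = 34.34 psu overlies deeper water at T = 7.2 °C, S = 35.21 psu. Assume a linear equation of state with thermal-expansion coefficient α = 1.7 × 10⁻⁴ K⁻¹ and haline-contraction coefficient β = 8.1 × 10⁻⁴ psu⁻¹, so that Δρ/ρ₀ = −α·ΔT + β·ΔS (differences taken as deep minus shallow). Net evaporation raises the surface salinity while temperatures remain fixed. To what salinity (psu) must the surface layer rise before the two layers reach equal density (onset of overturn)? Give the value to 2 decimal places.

Neutral buoyancy requires −α(T_deep − T_surf) + β(S_deep − S_surf′) = 0.
S_surf′ = S_deep − (α/β)·ΔT = 35.21 − (1.7 × 10⁻⁴/8.1 × 10⁻⁴)·(+0.6) = 35.0841 psu.
Increase required: 35.0841 − 34.34 = 0.7441 psu.

35.08 psu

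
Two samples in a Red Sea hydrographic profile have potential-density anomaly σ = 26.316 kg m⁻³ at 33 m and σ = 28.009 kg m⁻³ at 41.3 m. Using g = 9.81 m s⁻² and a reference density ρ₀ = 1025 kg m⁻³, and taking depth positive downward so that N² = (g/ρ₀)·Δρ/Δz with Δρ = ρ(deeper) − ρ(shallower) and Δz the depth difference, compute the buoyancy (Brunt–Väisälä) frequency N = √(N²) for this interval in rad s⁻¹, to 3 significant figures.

Δρ = 1028.009 − 1026.316 = 1.693 kg m⁻³ over Δz = 41.3 − 33 = 8.3 m.
N² = (9.81/1025) × (1.693/8.3) = 1.9522 × 10⁻³ s⁻².
N = √(1.9522 × 10⁻³) = 0.044184 rad s⁻¹ ≈ 0.0442 rad s⁻¹.

0.0442 rad s⁻¹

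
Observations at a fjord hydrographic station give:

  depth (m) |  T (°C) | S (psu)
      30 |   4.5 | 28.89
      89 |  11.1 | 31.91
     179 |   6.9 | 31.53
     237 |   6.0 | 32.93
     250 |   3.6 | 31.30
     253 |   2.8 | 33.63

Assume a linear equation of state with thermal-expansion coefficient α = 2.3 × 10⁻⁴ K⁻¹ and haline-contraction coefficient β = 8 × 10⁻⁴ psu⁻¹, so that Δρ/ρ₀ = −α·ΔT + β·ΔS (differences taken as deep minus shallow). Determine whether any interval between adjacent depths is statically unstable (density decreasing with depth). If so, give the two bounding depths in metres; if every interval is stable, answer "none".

237–250 m

Evaluate Δρ/ρ₀ = −αΔT + βΔS across each adjacent pair:
  30–89 m: −αΔT+βΔS = −(2.3 × 10⁻⁴)(+6.6)+(8 × 10⁻⁴)(+3.02) = 9.0 × 10⁻⁴ → stable
  89–179 m: −αΔT+βΔS = −(2.3 × 10⁻⁴)(-4.2)+(8 × 10⁻⁴)(-0.38) = 6.6 × 10⁻⁴ → stable
  179–237 m: −αΔT+βΔS = −(2.3 × 10⁻⁴)(-0.9)+(8 × 10⁻⁴)(+1.40) = 1.3 × 10⁻³ → stable
  237–250 m: −αΔT+βΔS = −(2.3 × 10⁻⁴)(-2.4)+(8 × 10⁻⁴)(-1.63) = -7.5 × 10⁻⁴ → UNSTABLE
  250–253 m: −αΔT+βΔS = −(2.3 × 10⁻⁴)(-0.8)+(8 × 10⁻⁴)(+2.33) = 2.0 × 10⁻³ → stable
The 237–250 m interval has Δρ < 0: lighter water underlies denser water.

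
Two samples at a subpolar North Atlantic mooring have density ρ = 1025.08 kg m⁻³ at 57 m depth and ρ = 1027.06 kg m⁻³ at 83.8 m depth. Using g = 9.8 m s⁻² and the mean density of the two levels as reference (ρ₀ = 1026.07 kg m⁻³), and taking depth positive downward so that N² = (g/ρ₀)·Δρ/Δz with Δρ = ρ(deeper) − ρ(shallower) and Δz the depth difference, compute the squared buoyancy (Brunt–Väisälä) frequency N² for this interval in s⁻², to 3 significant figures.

Δρ = 1027.06 − 1025.08 = 1.98 kg m⁻³ over Δz = 83.8 − 57 = 26.8 m.
N² = (9.8/1026.07) × (1.98/26.8) = 7.0563 × 10⁻⁴ s⁻² ≈ 7.06 × 10⁻⁴ s⁻².

7.06 × 10⁻⁴ s⁻²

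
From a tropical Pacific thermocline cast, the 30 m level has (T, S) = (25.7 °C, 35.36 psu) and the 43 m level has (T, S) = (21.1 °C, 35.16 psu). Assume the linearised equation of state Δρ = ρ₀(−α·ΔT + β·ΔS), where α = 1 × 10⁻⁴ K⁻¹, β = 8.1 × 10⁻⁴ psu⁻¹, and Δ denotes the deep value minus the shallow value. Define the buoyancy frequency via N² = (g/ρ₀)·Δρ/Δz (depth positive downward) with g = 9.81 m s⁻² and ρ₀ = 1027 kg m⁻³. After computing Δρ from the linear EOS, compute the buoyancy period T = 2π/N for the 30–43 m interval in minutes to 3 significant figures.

6.98 min

ΔT = -4.6 K, ΔS = -0.20 psu (deep − shallow).
Δρ/ρ₀ = −αΔT + βΔS = 4.60 × 10⁻⁴ − 1.62 × 10⁻⁴ = 2.98 × 10⁻⁴, so Δρ ≈ 0.3060 kg m⁻³.
N² = (g/ρ₀)·Δρ/Δz = g·(Δρ/ρ₀)/Δz = 9.81 × 2.98 × 10⁻⁴ / 13 = 2.2488 × 10⁻⁴ s⁻².
N = √(2.2488 × 10⁻⁴) = 0.014996 rad s⁻¹ → T = 2π/N = 418.99 s = 6.9832 min ≈ 6.98 min.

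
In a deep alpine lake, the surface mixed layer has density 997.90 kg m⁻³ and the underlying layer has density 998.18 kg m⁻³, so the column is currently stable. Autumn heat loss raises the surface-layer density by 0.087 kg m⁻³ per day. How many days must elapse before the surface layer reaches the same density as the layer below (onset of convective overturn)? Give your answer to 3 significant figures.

Density deficit of the surface layer: 998.18 − 997.90 = 0.28 kg m⁻³.
Required change = 0.28 / 0.087 = 3.22 days.

3.22 days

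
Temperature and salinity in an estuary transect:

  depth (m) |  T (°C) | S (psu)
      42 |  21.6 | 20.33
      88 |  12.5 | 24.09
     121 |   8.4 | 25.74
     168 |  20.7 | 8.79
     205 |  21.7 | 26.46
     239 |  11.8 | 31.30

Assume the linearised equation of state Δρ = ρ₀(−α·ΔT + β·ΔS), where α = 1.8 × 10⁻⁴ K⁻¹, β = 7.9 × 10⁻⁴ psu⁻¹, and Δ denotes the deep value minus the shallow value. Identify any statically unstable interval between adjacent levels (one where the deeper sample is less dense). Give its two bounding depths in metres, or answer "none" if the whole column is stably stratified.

Evaluate Δρ/ρ₀ = −αΔT + βΔS across each adjacent pair:
  42–88 m: −αΔT+βΔS = −(1.8 × 10⁻⁴)(-9.1)+(7.9 × 10⁻⁴)(+3.76) = 4.6 × 10⁻³ → stable
  88–121 m: −αΔT+βΔS = −(1.8 × 10⁻⁴)(-4.1)+(7.9 × 10⁻⁴)(+1.65) = 2.0 × 10⁻³ → stable
  121–168 m: −αΔT+βΔS = −(1.8 × 10⁻⁴)(+12.3)+(7.9 × 10⁻⁴)(-16.95) = -0.016 → UNSTABLE
  168–205 m: −αΔT+βΔS = −(1.8 × 10⁻⁴)(+1.0)+(7.9 × 10⁻⁴)(+17.67) = 0.014 → stable
  205–239 m: −αΔT+βΔS = −(1.8 × 10⁻⁴)(-9.9)+(7.9 × 10⁻⁴)(+4.84) = 5.6 × 10⁻³ → stable
The 121–168 m interval has Δρ < 0: lighter water underlies denser water.

121–168 m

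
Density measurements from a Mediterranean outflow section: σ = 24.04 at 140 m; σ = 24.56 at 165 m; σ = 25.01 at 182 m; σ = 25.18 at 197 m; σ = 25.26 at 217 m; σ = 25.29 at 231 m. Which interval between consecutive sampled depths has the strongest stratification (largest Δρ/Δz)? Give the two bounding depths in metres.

165–182 m

Compute the density gradient over each adjacent pair:
  140–165 m: Δρ/Δz = 0.52/25 = 0.021 kg m⁻⁴
  165–182 m: Δρ/Δz = 0.45/17 = 0.026 kg m⁻⁴
  182–197 m: Δρ/Δz = 0.17/15 = 0.011 kg m⁻⁴
  197–217 m: Δρ/Δz = 0.08/20 = 4.0 × 10⁻³ kg m⁻⁴
  217–231 m: Δρ/Δz = 0.03/14 = 2.1 × 10⁻³ kg m⁻⁴
The largest gradient is in the 165–182 m interval — the pycnocline.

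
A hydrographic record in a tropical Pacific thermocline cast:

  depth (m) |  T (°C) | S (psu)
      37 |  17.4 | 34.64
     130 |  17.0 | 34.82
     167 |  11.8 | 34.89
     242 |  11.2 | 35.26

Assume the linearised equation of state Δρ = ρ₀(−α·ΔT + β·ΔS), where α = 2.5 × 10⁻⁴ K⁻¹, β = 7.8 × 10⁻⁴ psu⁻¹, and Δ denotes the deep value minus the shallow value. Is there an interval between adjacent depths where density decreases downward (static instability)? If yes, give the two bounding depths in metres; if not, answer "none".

Evaluate Δρ/ρ₀ = −αΔT + βΔS across each adjacent pair:
  37–130 m: −αΔT+βΔS = −(2.5 × 10⁻⁴)(-0.4)+(7.8 × 10⁻⁴)(+0.18) = 2.4 × 10⁻⁴ → stable
  130–167 m: −αΔT+βΔS = −(2.5 × 10⁻⁴)(-5.2)+(7.8 × 10⁻⁴)(+0.07) = 1.4 × 10⁻³ → stable
  167–242 m: −αΔT+βΔS = −(2.5 × 10⁻⁴)(-0.6)+(7.8 × 10⁻⁴)(+0.37) = 4.4 × 10⁻⁴ → stable
Every interval has Δρ > 0: the column is stably stratified throughout.

none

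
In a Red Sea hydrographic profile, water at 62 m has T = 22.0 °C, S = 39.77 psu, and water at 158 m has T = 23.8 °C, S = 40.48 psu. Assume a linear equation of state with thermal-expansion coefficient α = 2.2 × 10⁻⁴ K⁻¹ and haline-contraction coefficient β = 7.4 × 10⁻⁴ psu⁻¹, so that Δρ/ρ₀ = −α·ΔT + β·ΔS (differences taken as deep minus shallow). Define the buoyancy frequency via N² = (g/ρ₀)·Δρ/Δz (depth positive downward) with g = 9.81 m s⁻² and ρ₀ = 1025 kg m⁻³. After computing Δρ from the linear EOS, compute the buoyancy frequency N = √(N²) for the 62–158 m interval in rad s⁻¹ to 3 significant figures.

ΔT = +1.8 K, ΔS = +0.71 psu (deep − shallow).
Δρ/ρ₀ = −αΔT + βΔS = -3.96 × 10⁻⁴ + 5.254 × 10⁻⁴ = 1.294 × 10⁻⁴, so Δρ ≈ 0.1326 kg m⁻³.
N² = (g/ρ₀)·Δρ/Δz = g·(Δρ/ρ₀)/Δz = 9.81 × 1.294 × 10⁻⁴ / 96 = 1.3223 × 10⁻⁵ s⁻².
N = √(1.3223 × 10⁻⁵) = 3.6363 × 10⁻³ rad s⁻¹ ≈ 3.64 × 10⁻³ rad s⁻¹.

3.64 × 10⁻³ rad s⁻¹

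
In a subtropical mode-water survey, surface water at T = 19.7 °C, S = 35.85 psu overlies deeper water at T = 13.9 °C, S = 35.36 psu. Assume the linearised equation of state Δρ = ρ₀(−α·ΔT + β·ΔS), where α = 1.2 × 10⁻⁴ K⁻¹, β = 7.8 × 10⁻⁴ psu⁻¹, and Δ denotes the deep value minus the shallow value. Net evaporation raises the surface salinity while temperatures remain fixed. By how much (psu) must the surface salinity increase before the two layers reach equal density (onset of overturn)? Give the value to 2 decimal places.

Neutral buoyancy requires −α(T_deep − T_surf) + β(S_deep − S_surf′) = 0.
S_surf′ = S_deep − (α/β)·ΔT = 35.36 − (1.2 × 10⁻⁴/7.8 × 10⁻⁴)·(-5.8) = 36.2523 psu.
Increase required: 36.2523 − 35.85 = 0.4023 psu.

0.40 psu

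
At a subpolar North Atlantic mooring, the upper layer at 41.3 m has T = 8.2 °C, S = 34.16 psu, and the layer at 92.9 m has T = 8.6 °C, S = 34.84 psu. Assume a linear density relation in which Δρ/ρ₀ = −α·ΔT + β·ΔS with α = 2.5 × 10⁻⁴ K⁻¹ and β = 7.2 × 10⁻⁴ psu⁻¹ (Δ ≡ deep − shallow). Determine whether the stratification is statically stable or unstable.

ΔT = 8.6 − 8.2 = +0.4 K and ΔS = 34.84 − 34.16 = +0.68 psu (deep − shallow).
−αΔT = -1.00 × 10⁻⁴; βΔS = 4.896 × 10⁻⁴; sum Δρ/ρ₀ = 3.896 × 10⁻⁴.
Δρ/ρ₀ > 0, so Δρ > 0: deeper water is denser → statically stable.

stable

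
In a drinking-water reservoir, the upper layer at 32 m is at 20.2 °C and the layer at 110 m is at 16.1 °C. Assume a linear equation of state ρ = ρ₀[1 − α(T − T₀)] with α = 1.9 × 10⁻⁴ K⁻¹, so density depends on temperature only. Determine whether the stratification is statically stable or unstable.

stable

ΔT = 16.1 − 20.2 = -4.1 K, so Δρ/ρ₀ = −αΔT = 7.79 × 10⁻⁴.
Δρ/ρ₀ > 0, so Δρ > 0: deeper water is denser → statically stable.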